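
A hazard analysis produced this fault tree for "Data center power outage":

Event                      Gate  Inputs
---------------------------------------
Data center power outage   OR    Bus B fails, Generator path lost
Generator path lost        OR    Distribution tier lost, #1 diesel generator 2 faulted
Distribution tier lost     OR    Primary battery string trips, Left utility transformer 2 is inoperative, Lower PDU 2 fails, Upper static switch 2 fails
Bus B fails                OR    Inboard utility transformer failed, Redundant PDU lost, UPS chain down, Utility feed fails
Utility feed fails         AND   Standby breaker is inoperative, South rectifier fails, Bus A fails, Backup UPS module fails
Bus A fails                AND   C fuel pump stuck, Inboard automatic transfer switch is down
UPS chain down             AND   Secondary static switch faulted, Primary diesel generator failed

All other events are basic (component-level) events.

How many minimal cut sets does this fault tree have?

9

UPS chain down [AND]: one cut set from each child combined → 1 × 1 = 1 cut set(s).
Bus A fails [AND]: one cut set from each child combined → 1 × 1 = 1 cut set(s).
Utility feed fails [AND]: one cut set from each child combined → 1 × 1 × 1 × 1 = 1 cut set(s).
Bus B fails [OR]: union of children's cut sets → 4 cut set(s).
Distribution tier lost [OR]: union of children's cut sets → 4 cut set(s).
Generator path lost [OR]: union of children's cut sets → 5 cut set(s).
Data center power outage [OR]: union of children's cut sets → 9 cut set(s).
Minimal cut sets: {Inboard utility transformer failed}; {Redundant PDU lost}; {Primary diesel generator failed, Secondary static switch faulted}; {Backup UPS module fails, C fuel pump stuck, Inboard automatic transfer switch is down, South rectifier fails, Standby breaker is inoperative}; {Primary battery string trips}; {Left utility transformer 2 is inoperative}; {Lower PDU 2 fails}; {Upper static switch 2 fails}; {#1 diesel generator 2 faulted}.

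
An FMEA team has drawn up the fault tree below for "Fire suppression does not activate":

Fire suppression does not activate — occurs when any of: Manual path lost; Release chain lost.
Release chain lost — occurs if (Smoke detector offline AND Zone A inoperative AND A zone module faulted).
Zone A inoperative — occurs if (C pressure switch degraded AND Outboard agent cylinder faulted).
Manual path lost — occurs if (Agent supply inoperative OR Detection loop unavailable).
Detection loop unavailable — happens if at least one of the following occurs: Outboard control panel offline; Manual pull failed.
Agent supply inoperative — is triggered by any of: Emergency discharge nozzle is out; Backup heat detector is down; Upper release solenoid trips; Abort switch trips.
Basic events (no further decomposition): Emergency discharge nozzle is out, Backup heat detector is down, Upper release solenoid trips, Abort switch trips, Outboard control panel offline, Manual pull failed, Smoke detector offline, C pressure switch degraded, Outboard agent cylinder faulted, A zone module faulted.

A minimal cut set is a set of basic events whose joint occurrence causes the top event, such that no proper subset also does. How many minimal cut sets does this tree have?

7

Agent supply inoperative [OR]: union of children's cut sets → 4 cut set(s).
Detection loop unavailable [OR]: union of children's cut sets → 2 cut set(s).
Manual path lost [OR]: union of children's cut sets → 6 cut set(s).
Zone A inoperative [AND]: one cut set from each child combined → 1 × 1 = 1 cut set(s).
Release chain lost [AND]: one cut set from each child combined → 1 × 1 × 1 = 1 cut set(s).
Fire suppression does not activate [OR]: union of children's cut sets → 7 cut set(s).
Minimal cut sets: {Emergency discharge nozzle is out}; {Backup heat detector is down}; {Upper release solenoid trips}; {Abort switch trips}; {Outboard control panel offline}; {Manual pull failed}; {A zone module faulted, C pressure switch degraded, Outboard agent cylinder faulted, Smoke detector offline}.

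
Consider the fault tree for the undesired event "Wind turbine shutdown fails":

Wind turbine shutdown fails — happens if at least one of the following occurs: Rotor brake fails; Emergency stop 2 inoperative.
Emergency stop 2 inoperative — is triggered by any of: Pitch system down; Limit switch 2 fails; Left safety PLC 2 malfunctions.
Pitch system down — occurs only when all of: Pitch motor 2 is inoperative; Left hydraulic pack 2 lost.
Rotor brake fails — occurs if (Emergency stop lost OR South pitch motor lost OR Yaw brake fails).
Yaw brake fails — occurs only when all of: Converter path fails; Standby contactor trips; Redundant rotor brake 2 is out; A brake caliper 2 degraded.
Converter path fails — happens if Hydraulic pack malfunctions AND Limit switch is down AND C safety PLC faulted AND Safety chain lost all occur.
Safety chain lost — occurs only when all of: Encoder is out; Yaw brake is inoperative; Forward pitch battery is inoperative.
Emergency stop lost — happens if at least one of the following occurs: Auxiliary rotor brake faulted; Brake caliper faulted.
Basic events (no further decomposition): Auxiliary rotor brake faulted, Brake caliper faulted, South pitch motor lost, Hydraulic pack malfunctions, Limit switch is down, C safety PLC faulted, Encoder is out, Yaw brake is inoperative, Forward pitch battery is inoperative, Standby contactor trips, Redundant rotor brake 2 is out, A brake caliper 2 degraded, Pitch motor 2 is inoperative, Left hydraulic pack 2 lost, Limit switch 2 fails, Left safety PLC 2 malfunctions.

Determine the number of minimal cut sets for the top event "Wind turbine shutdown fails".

Emergency stop lost [OR]: union of children's cut sets → 2 cut set(s).
Safety chain lost [AND]: one cut set from each child combined → 1 × 1 × 1 = 1 cut set(s).
Converter path fails [AND]: one cut set from each child combined → 1 × 1 × 1 × 1 = 1 cut set(s).
Yaw brake fails [AND]: one cut set from each child combined → 1 × 1 × 1 × 1 = 1 cut set(s).
Rotor brake fails [OR]: union of children's cut sets → 4 cut set(s).
Pitch system down [AND]: one cut set from each child combined → 1 × 1 = 1 cut set(s).
Emergency stop 2 inoperative [OR]: union of children's cut sets → 3 cut set(s).
Wind turbine shutdown fails [OR]: union of children's cut sets → 7 cut set(s).
Minimal cut sets: {Auxiliary rotor brake faulted}; {Brake caliper faulted}; {South pitch motor lost}; {A brake caliper 2 degraded, C safety PLC faulted, Encoder is out, Forward pitch battery is inoperative, Hydraulic pack malfunctions, Limit switch is down, Redundant rotor brake 2 is out, Standby contactor trips, Yaw brake is inoperative}; {Left hydraulic pack 2 lost, Pitch motor 2 is inoperative}; {Limit switch 2 fails}; {Left safety PLC 2 malfunctions}.

7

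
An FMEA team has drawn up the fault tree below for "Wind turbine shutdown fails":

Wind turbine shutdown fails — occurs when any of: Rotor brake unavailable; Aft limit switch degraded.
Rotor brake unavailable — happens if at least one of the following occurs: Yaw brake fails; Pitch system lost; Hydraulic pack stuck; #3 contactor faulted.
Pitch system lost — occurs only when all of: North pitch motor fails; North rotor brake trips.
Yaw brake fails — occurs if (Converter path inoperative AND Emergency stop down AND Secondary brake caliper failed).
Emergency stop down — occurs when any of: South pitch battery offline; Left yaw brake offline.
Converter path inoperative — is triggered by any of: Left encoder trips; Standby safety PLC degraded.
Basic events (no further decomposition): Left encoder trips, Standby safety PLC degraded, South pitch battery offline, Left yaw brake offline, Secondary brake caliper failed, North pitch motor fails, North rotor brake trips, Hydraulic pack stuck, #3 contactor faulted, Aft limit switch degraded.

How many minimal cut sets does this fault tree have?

Converter path inoperative [OR]: union of children's cut sets → 2 cut set(s).
Emergency stop down [OR]: union of children's cut sets → 2 cut set(s).
Yaw brake fails [AND]: one cut set from each child combined → 2 × 2 × 1 = 4 cut set(s).
Pitch system lost [AND]: one cut set from each child combined → 1 × 1 = 1 cut set(s).
Rotor brake unavailable [OR]: union of children's cut sets → 7 cut set(s).
Wind turbine shutdown fails [OR]: union of children's cut sets → 8 cut set(s).
Minimal cut sets: {Left encoder trips, Secondary brake caliper failed, South pitch battery offline}; {Left encoder trips, Left yaw brake offline, Secondary brake caliper failed}; {Secondary brake caliper failed, South pitch battery offline, Standby safety PLC degraded}; {Left yaw brake offline, Secondary brake caliper failed, Standby safety PLC degraded}; {North pitch motor fails, North rotor brake trips}; {Hydraulic pack stuck}; {#3 contactor faulted}; {Aft limit switch degraded}.

8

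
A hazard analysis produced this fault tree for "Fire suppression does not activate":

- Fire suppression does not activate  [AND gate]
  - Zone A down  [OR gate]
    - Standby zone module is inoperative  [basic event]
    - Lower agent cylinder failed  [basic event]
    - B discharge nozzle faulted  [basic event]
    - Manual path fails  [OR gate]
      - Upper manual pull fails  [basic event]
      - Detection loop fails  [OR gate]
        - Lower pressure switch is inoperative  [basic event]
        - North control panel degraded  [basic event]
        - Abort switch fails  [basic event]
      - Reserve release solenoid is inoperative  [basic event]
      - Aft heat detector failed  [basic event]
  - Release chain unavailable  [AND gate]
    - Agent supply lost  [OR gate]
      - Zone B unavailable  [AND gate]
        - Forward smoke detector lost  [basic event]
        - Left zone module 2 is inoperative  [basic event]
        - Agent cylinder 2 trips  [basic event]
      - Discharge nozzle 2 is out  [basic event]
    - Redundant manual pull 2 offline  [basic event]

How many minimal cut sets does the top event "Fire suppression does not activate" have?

Detection loop fails [OR]: union of children's cut sets → 3 cut set(s).
Manual path fails [OR]: union of children's cut sets → 6 cut set(s).
Zone A down [OR]: union of children's cut sets → 9 cut set(s).
Zone B unavailable [AND]: one cut set from each child combined → 1 × 1 × 1 = 1 cut set(s).
Agent supply lost [OR]: union of children's cut sets → 2 cut set(s).
Release chain unavailable [AND]: one cut set from each child combined → 2 × 1 = 2 cut set(s).
Fire suppression does not activate [AND]: one cut set from each child combined → 9 × 2 = 18 cut set(s).

18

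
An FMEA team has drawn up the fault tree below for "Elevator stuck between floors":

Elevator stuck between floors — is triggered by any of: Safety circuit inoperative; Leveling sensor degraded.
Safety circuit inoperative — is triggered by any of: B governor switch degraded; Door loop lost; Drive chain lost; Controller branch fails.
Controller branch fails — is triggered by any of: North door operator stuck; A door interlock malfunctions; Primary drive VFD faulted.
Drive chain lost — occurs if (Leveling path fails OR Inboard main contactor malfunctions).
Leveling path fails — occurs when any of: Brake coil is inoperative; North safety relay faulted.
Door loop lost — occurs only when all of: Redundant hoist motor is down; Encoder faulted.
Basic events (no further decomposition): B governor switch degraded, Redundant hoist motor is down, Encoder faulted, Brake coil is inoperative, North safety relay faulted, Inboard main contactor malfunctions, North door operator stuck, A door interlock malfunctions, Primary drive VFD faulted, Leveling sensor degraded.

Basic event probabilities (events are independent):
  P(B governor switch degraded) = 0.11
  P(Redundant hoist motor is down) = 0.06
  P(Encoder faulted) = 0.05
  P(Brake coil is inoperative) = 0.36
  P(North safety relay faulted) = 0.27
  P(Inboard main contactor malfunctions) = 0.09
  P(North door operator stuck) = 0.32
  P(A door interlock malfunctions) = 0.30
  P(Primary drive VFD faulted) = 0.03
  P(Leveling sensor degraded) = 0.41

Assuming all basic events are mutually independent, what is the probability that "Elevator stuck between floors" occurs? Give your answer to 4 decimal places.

P(Door loop lost) [AND] = 0.06 × 0.05 = 0.003000
P(Leveling path fails) [OR] = 1 − (1−0.36) × (1−0.27) = 0.532800
P(Drive chain lost) [OR] = 1 − (1−0.532800) × (1−0.09) = 0.574848
P(Controller branch fails) [OR] = 1 − (1−0.32) × (1−0.30) × (1−0.03) = 0.538280
P(Safety circuit inoperative) [OR] = 1 − (1−0.11) × (1−0.003000) × (1−0.574848) × (1−0.538280) = 0.825816
P(Elevator stuck between floors) [OR] = 1 − (1−0.825816) × (1−0.41) = 0.897231
Rounded to 4 decimal places: P(Elevator stuck between floors) ≈ 0.8972.

0.8972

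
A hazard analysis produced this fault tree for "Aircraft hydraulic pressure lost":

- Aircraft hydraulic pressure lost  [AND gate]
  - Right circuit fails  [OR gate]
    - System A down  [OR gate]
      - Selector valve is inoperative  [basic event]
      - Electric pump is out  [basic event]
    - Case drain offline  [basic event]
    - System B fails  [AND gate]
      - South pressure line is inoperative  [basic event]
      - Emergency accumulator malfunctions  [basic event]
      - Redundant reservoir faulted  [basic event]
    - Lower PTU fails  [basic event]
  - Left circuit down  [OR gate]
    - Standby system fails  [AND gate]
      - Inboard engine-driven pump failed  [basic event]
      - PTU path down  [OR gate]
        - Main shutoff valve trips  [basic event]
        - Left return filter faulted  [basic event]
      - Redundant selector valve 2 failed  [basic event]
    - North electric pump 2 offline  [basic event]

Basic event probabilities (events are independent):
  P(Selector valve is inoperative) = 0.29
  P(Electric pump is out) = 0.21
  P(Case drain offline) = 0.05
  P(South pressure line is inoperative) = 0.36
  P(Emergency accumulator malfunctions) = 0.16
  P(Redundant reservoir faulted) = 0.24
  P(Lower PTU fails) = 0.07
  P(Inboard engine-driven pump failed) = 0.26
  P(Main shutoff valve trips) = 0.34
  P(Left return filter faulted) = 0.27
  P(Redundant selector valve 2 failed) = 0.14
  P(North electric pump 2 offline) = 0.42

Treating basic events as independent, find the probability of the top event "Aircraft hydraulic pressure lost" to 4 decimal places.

0.2203

P(System A down) [OR] = 1 − (1−0.29) × (1−0.21) = 0.439100
P(System B fails) [AND] = 0.36 × 0.16 × 0.24 = 0.013824
P(Right circuit fails) [OR] = 1 − (1−0.439100) × (1−0.05) × (1−0.013824) × (1−0.07) = 0.511295
P(PTU path down) [OR] = 1 − (1−0.34) × (1−0.27) = 0.518200
P(Standby system fails) [AND] = 0.26 × 0.518200 × 0.14 = 0.018862
P(Left circuit down) [OR] = 1 − (1−0.018862) × (1−0.42) = 0.430940
P(Aircraft hydraulic pressure lost) [AND] = 0.511295 × 0.430940 = 0.220337
Rounded to 4 decimal places: P(Aircraft hydraulic pressure lost) ≈ 0.2203.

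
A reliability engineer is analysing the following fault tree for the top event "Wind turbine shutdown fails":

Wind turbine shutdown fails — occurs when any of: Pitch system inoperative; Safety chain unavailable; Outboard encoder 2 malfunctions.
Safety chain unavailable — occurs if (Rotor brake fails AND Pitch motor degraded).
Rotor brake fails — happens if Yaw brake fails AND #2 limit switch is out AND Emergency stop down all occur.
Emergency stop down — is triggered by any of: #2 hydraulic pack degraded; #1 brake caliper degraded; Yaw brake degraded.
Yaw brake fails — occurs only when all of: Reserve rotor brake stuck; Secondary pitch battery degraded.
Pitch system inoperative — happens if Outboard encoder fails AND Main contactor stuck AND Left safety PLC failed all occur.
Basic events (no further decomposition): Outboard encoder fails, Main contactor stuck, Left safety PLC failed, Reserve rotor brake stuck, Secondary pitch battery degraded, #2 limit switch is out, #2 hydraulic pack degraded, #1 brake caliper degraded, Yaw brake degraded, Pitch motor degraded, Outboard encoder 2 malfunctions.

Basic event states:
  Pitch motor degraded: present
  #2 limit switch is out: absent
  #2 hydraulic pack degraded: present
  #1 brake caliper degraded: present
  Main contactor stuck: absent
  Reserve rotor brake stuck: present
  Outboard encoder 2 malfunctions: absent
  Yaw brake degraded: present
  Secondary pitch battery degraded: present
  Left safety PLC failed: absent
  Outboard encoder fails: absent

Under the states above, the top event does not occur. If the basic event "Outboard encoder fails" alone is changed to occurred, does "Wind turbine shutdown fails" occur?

Counterfactual: set "Outboard encoder fails" to occurred.
Pitch system inoperative [AND]: Outboard encoder fails=occurs, Main contactor stuck=not, Left safety PLC failed=not → not all inputs occur → does not occur.
Yaw brake fails [AND]: Reserve rotor brake stuck=occurs, Secondary pitch battery degraded=occurs → all inputs occur → occurs.
Emergency stop down [OR]: #2 hydraulic pack degraded=occurs, #1 brake caliper degraded=occurs, Yaw brake degraded=occurs → at least one input occurs → occurs.
Rotor brake fails [AND]: Yaw brake fails=occurs, #2 limit switch is out=not, Emergency stop down=occurs → not all inputs occur → does not occur.
Safety chain unavailable [AND]: Rotor brake fails=not, Pitch motor degraded=occurs → not all inputs occur → does not occur.
Wind turbine shutdown fails [OR]: Pitch system inoperative=not, Safety chain unavailable=not, Outboard encoder 2 malfunctions=not → no input occurs → does not occur.

No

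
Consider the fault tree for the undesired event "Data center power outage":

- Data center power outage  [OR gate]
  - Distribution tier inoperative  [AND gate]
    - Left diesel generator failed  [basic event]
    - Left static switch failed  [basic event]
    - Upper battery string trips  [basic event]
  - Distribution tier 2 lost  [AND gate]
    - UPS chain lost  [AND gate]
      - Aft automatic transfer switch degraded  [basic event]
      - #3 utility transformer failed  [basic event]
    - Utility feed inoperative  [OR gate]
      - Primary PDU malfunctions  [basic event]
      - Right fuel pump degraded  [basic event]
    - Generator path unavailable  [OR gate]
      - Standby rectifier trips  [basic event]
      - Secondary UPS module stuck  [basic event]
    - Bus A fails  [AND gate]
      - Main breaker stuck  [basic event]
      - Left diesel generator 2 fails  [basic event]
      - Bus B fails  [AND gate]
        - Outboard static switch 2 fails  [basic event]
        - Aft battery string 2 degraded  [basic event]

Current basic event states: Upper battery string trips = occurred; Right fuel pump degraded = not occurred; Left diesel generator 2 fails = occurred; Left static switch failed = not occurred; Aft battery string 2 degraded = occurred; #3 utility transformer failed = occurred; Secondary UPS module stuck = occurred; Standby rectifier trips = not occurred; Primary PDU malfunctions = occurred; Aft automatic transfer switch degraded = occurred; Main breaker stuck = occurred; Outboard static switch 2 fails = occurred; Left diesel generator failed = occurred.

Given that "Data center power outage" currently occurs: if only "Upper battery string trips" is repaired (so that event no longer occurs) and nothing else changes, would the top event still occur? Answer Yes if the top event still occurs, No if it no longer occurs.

Counterfactual: set "Upper battery string trips" to not occurred.
Distribution tier inoperative [AND]: Left diesel generator failed=occurs, Left static switch failed=not, Upper battery string trips=not → not all inputs occur → does not occur.
UPS chain lost [AND]: Aft automatic transfer switch degraded=occurs, #3 utility transformer failed=occurs → all inputs occur → occurs.
Utility feed inoperative [OR]: Primary PDU malfunctions=occurs, Right fuel pump degraded=not → at least one input occurs → occurs.
Generator path unavailable [OR]: Standby rectifier trips=not, Secondary UPS module stuck=occurs → at least one input occurs → occurs.
Bus B fails [AND]: Outboard static switch 2 fails=occurs, Aft battery string 2 degraded=occurs → all inputs occur → occurs.
Bus A fails [AND]: Main breaker stuck=occurs, Left diesel generator 2 fails=occurs, Bus B fails=occurs → all inputs occur → occurs.
Distribution tier 2 lost [AND]: UPS chain lost=occurs, Utility feed inoperative=occurs, Generator path unavailable=occurs, Bus A fails=occurs → all inputs occur → occurs.
Data center power outage [OR]: Distribution tier inoperative=not, Distribution tier 2 lost=occurs → at least one input occurs → occurs.

Yes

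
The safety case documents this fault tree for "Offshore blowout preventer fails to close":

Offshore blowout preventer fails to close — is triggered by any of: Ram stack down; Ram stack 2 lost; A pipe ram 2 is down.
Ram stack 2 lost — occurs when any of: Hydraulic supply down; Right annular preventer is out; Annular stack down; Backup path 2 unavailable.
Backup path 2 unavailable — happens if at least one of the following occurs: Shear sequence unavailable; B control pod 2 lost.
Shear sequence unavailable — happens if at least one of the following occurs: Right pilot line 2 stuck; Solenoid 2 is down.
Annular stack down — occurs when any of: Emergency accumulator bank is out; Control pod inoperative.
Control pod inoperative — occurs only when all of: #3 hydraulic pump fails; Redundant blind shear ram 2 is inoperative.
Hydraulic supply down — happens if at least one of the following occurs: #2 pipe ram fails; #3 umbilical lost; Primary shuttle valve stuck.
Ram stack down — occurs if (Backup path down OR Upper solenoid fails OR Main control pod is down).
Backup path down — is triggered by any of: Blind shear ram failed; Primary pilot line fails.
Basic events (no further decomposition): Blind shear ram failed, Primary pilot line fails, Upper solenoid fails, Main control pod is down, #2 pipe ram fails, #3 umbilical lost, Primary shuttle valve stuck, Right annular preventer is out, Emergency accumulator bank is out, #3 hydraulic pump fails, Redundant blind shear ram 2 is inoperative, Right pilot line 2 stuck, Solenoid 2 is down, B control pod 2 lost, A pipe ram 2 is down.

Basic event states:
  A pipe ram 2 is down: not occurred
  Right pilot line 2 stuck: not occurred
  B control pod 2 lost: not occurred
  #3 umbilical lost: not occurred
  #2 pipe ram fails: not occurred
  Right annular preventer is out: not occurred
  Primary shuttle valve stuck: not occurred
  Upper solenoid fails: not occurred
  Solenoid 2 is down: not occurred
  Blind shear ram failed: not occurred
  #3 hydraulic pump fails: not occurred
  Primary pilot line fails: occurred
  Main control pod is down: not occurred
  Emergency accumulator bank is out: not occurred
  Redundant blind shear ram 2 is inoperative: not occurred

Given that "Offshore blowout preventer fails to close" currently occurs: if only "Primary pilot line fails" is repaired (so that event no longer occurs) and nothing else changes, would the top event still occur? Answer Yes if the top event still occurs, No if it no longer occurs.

No

Counterfactual: set "Primary pilot line fails" to not occurred.
Backup path down [OR]: Blind shear ram failed=not, Primary pilot line fails=not → no input occurs → does not occur.
Ram stack down [OR]: Backup path down=not, Upper solenoid fails=not, Main control pod is down=not → no input occurs → does not occur.
Hydraulic supply down [OR]: #2 pipe ram fails=not, #3 umbilical lost=not, Primary shuttle valve stuck=not → no input occurs → does not occur.
Control pod inoperative [AND]: #3 hydraulic pump fails=not, Redundant blind shear ram 2 is inoperative=not → not all inputs occur → does not occur.
Annular stack down [OR]: Emergency accumulator bank is out=not, Control pod inoperative=not → no input occurs → does not occur.
Shear sequence unavailable [OR]: Right pilot line 2 stuck=not, Solenoid 2 is down=not → no input occurs → does not occur.
Backup path 2 unavailable [OR]: Shear sequence unavailable=not, B control pod 2 lost=not → no input occurs → does not occur.
Ram stack 2 lost [OR]: Hydraulic supply down=not, Right annular preventer is out=not, Annular stack down=not, Backup path 2 unavailable=not → no input occurs → does not occur.
Offshore blowout preventer fails to close [OR]: Ram stack down=not, Ram stack 2 lost=not, A pipe ram 2 is down=not → no input occurs → does not occur.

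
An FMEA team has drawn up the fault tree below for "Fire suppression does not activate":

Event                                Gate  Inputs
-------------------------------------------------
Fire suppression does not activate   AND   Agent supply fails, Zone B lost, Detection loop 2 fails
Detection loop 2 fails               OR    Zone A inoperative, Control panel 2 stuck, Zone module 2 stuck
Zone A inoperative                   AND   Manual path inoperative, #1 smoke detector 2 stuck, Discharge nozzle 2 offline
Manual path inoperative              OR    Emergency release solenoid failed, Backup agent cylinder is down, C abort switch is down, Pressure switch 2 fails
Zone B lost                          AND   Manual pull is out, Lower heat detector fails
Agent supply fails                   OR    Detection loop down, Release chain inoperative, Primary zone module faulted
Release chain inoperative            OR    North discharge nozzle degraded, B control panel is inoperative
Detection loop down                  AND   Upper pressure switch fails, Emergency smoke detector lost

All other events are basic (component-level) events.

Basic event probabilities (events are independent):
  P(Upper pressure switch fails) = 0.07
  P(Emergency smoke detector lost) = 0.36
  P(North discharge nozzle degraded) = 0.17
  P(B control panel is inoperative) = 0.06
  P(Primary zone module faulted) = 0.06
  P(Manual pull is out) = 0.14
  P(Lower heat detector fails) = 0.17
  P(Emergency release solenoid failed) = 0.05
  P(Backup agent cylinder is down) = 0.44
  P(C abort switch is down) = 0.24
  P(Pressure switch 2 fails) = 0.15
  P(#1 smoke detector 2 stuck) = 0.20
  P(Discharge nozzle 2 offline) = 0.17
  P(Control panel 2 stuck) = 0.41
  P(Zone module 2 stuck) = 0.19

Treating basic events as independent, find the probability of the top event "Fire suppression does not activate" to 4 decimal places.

0.0036

P(Detection loop down) [AND] = 0.07 × 0.36 = 0.025200
P(Release chain inoperative) [OR] = 1 − (1−0.17) × (1−0.06) = 0.219800
P(Agent supply fails) [OR] = 1 − (1−0.025200) × (1−0.219800) × (1−0.06) = 0.285093
P(Zone B lost) [AND] = 0.14 × 0.17 = 0.023800
P(Manual path inoperative) [OR] = 1 − (1−0.05) × (1−0.44) × (1−0.24) × (1−0.15) = 0.656328
P(Zone A inoperative) [AND] = 0.656328 × 0.20 × 0.17 = 0.022315
P(Detection loop 2 fails) [OR] = 1 − (1−0.022315) × (1−0.41) × (1−0.19) = 0.532764
P(Fire suppression does not activate) [AND] = 0.285093 × 0.023800 × 0.532764 = 0.003615
Rounded to 4 decimal places: P(Fire suppression does not activate) ≈ 0.0036.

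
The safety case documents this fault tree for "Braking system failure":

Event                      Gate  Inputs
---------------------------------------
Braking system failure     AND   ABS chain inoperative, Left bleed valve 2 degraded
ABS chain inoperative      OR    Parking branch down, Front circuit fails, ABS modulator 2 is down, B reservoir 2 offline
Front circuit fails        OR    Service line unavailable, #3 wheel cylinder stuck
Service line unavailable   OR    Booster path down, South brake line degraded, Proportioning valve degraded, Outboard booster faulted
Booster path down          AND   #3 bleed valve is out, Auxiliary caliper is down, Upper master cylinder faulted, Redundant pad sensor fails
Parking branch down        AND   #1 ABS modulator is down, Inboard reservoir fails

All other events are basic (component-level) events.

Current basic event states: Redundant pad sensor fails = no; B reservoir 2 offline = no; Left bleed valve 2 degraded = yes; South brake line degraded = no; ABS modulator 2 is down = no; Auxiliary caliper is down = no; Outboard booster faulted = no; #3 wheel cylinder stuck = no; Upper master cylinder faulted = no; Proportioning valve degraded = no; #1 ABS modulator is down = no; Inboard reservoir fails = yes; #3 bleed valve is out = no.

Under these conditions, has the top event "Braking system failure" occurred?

No

Parking branch down [AND]: #1 ABS modulator is down=not, Inboard reservoir fails=occurs → not all inputs occur → does not occur.
Booster path down [AND]: #3 bleed valve is out=not, Auxiliary caliper is down=not, Upper master cylinder faulted=not, Redundant pad sensor fails=not → not all inputs occur → does not occur.
Service line unavailable [OR]: Booster path down=not, South brake line degraded=not, Proportioning valve degraded=not, Outboard booster faulted=not → no input occurs → does not occur.
Front circuit fails [OR]: Service line unavailable=not, #3 wheel cylinder stuck=not → no input occurs → does not occur.
ABS chain inoperative [OR]: Parking branch down=not, Front circuit fails=not, ABS modulator 2 is down=not, B reservoir 2 offline=not → no input occurs → does not occur.
Braking system failure [AND]: ABS chain inoperative=not, Left bleed valve 2 degraded=occurs → not all inputs occur → does not occur.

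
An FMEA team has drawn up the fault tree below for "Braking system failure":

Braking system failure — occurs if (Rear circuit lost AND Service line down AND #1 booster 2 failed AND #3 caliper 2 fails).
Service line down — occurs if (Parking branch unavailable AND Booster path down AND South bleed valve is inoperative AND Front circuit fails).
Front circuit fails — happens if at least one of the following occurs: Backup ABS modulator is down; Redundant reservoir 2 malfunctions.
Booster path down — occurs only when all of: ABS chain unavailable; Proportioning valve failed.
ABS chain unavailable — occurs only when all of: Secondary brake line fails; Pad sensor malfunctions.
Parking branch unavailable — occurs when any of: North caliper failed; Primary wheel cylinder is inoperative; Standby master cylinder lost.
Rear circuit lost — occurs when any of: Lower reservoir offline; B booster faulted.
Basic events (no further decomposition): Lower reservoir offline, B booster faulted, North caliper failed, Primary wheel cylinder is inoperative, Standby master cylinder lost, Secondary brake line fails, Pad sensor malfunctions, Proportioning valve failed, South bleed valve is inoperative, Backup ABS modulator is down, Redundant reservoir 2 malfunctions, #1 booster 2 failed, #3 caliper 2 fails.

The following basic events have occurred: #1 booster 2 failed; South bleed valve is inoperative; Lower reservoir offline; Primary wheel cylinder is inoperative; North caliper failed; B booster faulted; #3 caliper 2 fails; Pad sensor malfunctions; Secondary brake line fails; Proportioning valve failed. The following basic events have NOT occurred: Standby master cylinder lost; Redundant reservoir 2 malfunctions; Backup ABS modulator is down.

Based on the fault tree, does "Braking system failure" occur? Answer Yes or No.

Rear circuit lost [OR]: Lower reservoir offline=occurs, B booster faulted=occurs → at least one input occurs → occurs.
Parking branch unavailable [OR]: North caliper failed=occurs, Primary wheel cylinder is inoperative=occurs, Standby master cylinder lost=not → at least one input occurs → occurs.
ABS chain unavailable [AND]: Secondary brake line fails=occurs, Pad sensor malfunctions=occurs → all inputs occur → occurs.
Booster path down [AND]: ABS chain unavailable=occurs, Proportioning valve failed=occurs → all inputs occur → occurs.
Front circuit fails [OR]: Backup ABS modulator is down=not, Redundant reservoir 2 malfunctions=not → no input occurs → does not occur.
Service line down [AND]: Parking branch unavailable=occurs, Booster path down=occurs, South bleed valve is inoperative=occurs, Front circuit fails=not → not all inputs occur → does not occur.
Braking system failure [AND]: Rear circuit lost=occurs, Service line down=not, #1 booster 2 failed=occurs, #3 caliper 2 fails=occurs → not all inputs occur → does not occur.

No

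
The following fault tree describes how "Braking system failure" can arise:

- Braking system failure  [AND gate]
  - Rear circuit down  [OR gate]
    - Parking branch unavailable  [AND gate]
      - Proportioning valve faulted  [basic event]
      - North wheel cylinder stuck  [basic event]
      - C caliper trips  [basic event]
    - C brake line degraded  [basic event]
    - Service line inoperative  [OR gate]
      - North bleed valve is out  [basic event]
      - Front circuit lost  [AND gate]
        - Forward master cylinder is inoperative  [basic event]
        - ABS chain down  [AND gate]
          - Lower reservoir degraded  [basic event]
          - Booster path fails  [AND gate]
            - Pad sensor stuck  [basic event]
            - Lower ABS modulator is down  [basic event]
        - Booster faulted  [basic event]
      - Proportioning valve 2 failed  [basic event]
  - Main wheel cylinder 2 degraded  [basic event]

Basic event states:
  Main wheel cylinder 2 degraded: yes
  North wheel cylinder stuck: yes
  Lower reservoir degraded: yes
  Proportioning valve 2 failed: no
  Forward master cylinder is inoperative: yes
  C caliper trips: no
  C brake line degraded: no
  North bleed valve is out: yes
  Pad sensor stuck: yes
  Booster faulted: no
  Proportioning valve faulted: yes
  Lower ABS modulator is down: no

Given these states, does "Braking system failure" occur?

Yes

Parking branch unavailable [AND]: Proportioning valve faulted=occurs, North wheel cylinder stuck=occurs, C caliper trips=not → not all inputs occur → does not occur.
Booster path fails [AND]: Pad sensor stuck=occurs, Lower ABS modulator is down=not → not all inputs occur → does not occur.
ABS chain down [AND]: Lower reservoir degraded=occurs, Booster path fails=not → not all inputs occur → does not occur.
Front circuit lost [AND]: Forward master cylinder is inoperative=occurs, ABS chain down=not, Booster faulted=not → not all inputs occur → does not occur.
Service line inoperative [OR]: North bleed valve is out=occurs, Front circuit lost=not, Proportioning valve 2 failed=not → at least one input occurs → occurs.
Rear circuit down [OR]: Parking branch unavailable=not, C brake line degraded=not, Service line inoperative=occurs → at least one input occurs → occurs.
Braking system failure [AND]: Rear circuit down=occurs, Main wheel cylinder 2 degraded=occurs → all inputs occur → occurs.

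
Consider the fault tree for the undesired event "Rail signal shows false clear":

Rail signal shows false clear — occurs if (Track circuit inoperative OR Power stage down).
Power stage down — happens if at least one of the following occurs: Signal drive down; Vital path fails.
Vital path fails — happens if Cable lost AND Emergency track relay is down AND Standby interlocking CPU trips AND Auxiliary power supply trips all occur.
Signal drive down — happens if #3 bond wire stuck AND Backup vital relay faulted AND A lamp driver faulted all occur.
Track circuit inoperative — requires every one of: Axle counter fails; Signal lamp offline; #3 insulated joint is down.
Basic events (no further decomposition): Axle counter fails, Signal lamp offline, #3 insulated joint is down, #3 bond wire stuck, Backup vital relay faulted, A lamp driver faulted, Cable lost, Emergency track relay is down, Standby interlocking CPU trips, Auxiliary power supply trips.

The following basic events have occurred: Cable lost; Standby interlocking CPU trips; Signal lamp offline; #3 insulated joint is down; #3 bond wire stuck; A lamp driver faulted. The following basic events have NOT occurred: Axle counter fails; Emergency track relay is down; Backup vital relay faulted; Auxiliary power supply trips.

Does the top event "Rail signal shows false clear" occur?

Track circuit inoperative [AND]: Axle counter fails=not, Signal lamp offline=occurs, #3 insulated joint is down=occurs → not all inputs occur → does not occur.
Signal drive down [AND]: #3 bond wire stuck=occurs, Backup vital relay faulted=not, A lamp driver faulted=occurs → not all inputs occur → does not occur.
Vital path fails [AND]: Cable lost=occurs, Emergency track relay is down=not, Standby interlocking CPU trips=occurs, Auxiliary power supply trips=not → not all inputs occur → does not occur.
Power stage down [OR]: Signal drive down=not, Vital path fails=not → no input occurs → does not occur.
Rail signal shows false clear [OR]: Track circuit inoperative=not, Power stage down=not → no input occurs → does not occur.

No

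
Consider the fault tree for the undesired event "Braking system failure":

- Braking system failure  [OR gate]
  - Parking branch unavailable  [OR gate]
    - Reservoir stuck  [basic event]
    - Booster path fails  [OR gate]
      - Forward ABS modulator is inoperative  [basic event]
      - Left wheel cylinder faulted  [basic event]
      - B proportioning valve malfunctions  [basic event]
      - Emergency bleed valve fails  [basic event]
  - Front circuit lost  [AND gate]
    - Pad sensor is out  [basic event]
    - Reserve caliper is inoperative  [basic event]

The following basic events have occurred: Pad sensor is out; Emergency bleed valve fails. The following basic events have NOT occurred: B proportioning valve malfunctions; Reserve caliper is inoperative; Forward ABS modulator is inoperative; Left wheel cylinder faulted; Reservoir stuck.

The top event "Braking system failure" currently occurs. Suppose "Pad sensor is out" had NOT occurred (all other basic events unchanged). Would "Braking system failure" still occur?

Counterfactual: set "Pad sensor is out" to not occurred.
Booster path fails [OR]: Forward ABS modulator is inoperative=not, Left wheel cylinder faulted=not, B proportioning valve malfunctions=not, Emergency bleed valve fails=occurs → at least one input occurs → occurs.
Parking branch unavailable [OR]: Reservoir stuck=not, Booster path fails=occurs → at least one input occurs → occurs.
Front circuit lost [AND]: Pad sensor is out=not, Reserve caliper is inoperative=not → not all inputs occur → does not occur.
Braking system failure [OR]: Parking branch unavailable=occurs, Front circuit lost=not → at least one input occurs → occurs.

Yes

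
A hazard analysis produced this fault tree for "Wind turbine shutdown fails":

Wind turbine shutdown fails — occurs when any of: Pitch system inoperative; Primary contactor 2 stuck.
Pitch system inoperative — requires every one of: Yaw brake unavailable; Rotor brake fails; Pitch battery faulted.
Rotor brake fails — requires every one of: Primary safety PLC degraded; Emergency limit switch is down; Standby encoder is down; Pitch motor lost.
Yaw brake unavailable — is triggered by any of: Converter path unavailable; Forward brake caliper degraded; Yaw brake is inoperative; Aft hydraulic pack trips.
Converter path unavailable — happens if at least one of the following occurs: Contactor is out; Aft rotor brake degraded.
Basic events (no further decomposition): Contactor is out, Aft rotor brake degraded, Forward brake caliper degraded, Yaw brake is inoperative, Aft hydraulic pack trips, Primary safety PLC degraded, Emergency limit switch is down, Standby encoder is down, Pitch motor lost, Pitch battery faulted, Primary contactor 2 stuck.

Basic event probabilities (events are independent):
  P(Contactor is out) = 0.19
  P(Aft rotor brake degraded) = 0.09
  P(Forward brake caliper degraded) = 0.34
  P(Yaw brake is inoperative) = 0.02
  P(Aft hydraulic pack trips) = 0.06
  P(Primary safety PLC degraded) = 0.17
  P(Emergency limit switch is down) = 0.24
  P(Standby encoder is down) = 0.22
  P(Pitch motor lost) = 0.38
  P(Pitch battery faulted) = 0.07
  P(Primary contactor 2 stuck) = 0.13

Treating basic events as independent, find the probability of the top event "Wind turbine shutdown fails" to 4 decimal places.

0.1301

P(Converter path unavailable) [OR] = 1 − (1−0.19) × (1−0.09) = 0.262900
P(Yaw brake unavailable) [OR] = 1 − (1−0.262900) × (1−0.34) × (1−0.02) × (1−0.06) = 0.551849
P(Rotor brake fails) [AND] = 0.17 × 0.24 × 0.22 × 0.38 = 0.003411
P(Pitch system inoperative) [AND] = 0.551849 × 0.003411 × 0.07 = 0.000132
P(Wind turbine shutdown fails) [OR] = 1 − (1−0.000132) × (1−0.13) = 0.130115
Rounded to 4 decimal places: P(Wind turbine shutdown fails) ≈ 0.1301.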